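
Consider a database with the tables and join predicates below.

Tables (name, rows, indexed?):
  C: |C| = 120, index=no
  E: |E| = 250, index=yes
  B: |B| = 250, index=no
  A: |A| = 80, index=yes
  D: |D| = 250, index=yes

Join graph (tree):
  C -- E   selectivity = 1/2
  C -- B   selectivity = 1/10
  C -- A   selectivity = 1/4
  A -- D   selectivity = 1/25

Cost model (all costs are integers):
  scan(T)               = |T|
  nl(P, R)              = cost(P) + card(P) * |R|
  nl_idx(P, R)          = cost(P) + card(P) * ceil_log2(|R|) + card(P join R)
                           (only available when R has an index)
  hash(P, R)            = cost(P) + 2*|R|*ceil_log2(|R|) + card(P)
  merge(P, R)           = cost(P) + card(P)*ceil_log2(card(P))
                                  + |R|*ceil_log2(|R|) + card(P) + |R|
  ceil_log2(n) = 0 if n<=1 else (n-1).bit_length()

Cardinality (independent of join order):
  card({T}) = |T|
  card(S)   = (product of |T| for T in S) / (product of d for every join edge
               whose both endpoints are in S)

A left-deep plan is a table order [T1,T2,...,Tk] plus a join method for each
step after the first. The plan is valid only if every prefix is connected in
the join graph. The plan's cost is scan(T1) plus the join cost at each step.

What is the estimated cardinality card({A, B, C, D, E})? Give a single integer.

75000000

Tables in S: A(80), B(250), C(120), D(250), E(250)
Edges inside S: C-E(d=2), C-B(d=10), C-A(d=4), A-D(d=25)
numerator = 80 * 250 * 120 * 250 * 250 = 150000000000
denominator = 2 * 10 * 4 * 25 = 2000
card(S) = 150000000000 / 2000 = 75000000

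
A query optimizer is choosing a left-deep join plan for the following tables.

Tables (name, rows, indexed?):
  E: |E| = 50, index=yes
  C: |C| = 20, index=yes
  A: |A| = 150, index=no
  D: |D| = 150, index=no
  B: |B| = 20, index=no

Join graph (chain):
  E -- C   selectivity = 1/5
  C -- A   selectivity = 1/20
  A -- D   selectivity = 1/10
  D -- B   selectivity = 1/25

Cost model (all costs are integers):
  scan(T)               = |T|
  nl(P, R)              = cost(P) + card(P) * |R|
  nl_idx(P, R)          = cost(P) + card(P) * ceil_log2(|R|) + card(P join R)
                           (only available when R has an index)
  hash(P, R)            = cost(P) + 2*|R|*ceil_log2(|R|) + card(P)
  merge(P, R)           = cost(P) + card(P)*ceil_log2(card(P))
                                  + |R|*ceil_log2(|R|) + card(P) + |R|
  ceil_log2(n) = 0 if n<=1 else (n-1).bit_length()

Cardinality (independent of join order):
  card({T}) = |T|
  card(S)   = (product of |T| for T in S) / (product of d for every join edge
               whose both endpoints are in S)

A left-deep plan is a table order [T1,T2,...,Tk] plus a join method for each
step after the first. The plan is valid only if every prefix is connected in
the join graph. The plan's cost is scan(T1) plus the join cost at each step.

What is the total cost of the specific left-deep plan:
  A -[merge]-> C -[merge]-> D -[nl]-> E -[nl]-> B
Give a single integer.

step 1: scan A: cost=150, card=150
step 2: join C via merge
    card(P join C) = 150*20/(20) = 150
    cost = 150 + 150*8 + 20*5 + 150 + 20 = 1620
step 3: join D via merge
    card(P join D) = 150*150/(10) = 2250
    cost = 1620 + 150*8 + 150*8 + 150 + 150 = 4320
step 4: join E via nl
    card(P join E) = 2250*50/(5) = 22500
    cost = 4320 + 2250*50 = 116820
step 5: join B via nl
    card(P join B) = 22500*20/(25) = 18000
    cost = 116820 + 22500*20 = 566820

566820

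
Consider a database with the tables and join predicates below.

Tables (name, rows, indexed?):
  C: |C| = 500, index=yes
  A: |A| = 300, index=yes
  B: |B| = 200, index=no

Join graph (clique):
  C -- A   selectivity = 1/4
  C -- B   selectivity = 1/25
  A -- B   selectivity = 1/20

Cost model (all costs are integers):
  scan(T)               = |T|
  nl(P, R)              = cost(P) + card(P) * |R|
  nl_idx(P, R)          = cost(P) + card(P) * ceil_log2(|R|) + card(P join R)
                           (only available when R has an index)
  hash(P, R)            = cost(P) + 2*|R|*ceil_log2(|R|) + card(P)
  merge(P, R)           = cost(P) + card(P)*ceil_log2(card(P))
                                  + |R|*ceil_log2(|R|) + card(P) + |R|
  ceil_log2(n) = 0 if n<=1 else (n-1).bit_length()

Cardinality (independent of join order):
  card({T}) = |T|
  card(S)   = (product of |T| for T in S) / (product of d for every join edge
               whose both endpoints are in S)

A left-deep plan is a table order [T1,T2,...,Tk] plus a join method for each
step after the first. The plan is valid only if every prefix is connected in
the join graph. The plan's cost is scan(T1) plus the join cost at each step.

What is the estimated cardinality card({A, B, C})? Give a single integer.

15000

Tables in S: A(300), B(200), C(500)
Edges inside S: C-A(d=4), C-B(d=25), A-B(d=20)
numerator = 300 * 200 * 500 = 30000000
denominator = 4 * 25 * 20 = 2000
card(S) = 30000000 / 2000 = 15000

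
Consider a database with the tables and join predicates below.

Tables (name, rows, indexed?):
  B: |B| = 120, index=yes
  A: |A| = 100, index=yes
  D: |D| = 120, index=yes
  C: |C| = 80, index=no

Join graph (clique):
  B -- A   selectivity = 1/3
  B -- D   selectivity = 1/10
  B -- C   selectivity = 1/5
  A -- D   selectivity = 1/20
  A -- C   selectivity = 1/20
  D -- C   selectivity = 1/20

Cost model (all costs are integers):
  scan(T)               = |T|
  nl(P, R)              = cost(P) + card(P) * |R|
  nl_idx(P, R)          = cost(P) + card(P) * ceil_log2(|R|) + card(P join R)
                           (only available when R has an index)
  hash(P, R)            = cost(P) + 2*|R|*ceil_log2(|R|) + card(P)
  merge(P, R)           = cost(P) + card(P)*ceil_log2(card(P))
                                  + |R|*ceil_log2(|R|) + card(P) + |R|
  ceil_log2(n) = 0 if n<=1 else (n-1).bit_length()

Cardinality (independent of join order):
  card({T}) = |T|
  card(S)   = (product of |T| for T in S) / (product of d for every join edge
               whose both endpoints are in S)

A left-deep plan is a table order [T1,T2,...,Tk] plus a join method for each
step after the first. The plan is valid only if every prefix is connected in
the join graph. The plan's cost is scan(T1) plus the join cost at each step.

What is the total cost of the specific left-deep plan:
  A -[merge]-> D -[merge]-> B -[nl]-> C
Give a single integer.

201420

step 1: scan A: cost=100, card=100
step 2: join D via merge
    card(P join D) = 100*120/(20) = 600
    cost = 100 + 100*7 + 120*7 + 100 + 120 = 1860
step 3: join B via merge
    card(P join B) = 600*120/(3*10) = 2400
    cost = 1860 + 600*10 + 120*7 + 600 + 120 = 9420
step 4: join C via nl
    card(P join C) = 2400*80/(5*20*20) = 96
    cost = 9420 + 2400*80 = 201420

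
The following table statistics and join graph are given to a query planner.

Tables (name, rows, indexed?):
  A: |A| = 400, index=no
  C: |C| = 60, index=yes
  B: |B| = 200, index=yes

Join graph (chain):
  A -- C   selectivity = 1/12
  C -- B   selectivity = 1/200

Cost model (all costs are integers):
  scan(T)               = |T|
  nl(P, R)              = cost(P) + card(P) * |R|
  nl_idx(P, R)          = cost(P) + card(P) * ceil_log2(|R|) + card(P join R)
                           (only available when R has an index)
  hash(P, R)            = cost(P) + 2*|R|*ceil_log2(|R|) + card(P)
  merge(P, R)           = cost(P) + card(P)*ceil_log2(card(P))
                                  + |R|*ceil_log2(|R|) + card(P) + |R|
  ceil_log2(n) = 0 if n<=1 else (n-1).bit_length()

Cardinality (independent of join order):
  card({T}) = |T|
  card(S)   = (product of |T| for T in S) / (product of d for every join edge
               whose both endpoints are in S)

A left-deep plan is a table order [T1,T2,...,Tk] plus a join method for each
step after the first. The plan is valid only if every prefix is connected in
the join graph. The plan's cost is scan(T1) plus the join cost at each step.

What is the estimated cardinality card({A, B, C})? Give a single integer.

Tables in S: A(400), B(200), C(60)
Edges inside S: A-C(d=12), C-B(d=200)
numerator = 400 * 200 * 60 = 4800000
denominator = 12 * 200 = 2400
card(S) = 4800000 / 2400 = 2000

2000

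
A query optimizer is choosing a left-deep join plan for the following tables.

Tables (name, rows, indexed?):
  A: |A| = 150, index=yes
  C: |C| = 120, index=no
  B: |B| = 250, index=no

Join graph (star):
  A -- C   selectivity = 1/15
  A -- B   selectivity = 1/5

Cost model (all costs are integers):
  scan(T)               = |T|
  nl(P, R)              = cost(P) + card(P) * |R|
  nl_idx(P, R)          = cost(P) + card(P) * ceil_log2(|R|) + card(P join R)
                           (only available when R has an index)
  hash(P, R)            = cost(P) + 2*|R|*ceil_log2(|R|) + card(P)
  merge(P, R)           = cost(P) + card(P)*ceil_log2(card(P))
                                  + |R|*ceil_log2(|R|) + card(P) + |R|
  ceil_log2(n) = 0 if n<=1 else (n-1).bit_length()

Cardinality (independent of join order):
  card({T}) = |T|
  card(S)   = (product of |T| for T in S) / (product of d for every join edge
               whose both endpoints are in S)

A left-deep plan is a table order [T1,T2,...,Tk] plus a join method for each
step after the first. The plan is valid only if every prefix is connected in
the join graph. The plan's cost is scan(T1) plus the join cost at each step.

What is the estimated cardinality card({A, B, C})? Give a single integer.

Tables in S: A(150), B(250), C(120)
Edges inside S: A-C(d=15), A-B(d=5)
numerator = 150 * 250 * 120 = 4500000
denominator = 15 * 5 = 75
card(S) = 4500000 / 75 = 60000

60000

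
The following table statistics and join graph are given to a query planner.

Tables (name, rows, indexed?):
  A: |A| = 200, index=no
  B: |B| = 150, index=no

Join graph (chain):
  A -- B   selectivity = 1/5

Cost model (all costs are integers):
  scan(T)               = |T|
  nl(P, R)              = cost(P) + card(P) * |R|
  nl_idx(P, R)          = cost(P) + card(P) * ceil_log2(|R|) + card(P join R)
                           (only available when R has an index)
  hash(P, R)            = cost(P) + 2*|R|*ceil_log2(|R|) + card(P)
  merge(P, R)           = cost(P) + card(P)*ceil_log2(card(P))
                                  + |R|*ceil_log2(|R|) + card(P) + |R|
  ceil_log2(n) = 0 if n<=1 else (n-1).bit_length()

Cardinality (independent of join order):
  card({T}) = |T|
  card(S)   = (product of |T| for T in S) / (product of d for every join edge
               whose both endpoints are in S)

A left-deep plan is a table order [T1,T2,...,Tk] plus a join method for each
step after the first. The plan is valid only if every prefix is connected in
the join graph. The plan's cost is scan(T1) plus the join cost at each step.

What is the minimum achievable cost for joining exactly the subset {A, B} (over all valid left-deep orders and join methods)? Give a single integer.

2800

Selinger DP over subsets of {A,B}:
  {A}: scan cost=200, card=200
  {B}: scan cost=150, card=150
  {AB}: card=6000; try (B,hash)→2800, (A,merge)→3300, (B,merge)→3350, (A,hash)→3500, (A,nl)→30150, (B,nl)→30200; best=2800 via (B,hash)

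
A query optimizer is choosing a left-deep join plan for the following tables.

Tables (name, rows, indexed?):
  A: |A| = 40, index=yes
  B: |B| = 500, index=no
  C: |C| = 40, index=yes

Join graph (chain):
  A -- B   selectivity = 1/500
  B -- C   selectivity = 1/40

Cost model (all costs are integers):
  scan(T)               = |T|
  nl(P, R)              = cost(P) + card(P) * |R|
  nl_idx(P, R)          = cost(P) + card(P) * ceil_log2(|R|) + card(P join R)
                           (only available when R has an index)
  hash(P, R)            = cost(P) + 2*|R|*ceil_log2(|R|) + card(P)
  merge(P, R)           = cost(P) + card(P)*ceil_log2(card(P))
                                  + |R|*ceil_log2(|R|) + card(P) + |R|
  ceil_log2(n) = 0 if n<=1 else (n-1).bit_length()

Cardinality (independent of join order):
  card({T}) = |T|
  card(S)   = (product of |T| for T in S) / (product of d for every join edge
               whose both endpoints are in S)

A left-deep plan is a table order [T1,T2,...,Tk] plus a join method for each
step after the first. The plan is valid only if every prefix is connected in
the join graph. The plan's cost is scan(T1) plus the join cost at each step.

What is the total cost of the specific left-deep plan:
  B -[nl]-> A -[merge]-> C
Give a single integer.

21060

step 1: scan B: cost=500, card=500
step 2: join A via nl
    card(P join A) = 500*40/(500) = 40
    cost = 500 + 500*40 = 20500
step 3: join C via merge
    card(P join C) = 40*40/(40) = 40
    cost = 20500 + 40*6 + 40*6 + 40 + 40 = 21060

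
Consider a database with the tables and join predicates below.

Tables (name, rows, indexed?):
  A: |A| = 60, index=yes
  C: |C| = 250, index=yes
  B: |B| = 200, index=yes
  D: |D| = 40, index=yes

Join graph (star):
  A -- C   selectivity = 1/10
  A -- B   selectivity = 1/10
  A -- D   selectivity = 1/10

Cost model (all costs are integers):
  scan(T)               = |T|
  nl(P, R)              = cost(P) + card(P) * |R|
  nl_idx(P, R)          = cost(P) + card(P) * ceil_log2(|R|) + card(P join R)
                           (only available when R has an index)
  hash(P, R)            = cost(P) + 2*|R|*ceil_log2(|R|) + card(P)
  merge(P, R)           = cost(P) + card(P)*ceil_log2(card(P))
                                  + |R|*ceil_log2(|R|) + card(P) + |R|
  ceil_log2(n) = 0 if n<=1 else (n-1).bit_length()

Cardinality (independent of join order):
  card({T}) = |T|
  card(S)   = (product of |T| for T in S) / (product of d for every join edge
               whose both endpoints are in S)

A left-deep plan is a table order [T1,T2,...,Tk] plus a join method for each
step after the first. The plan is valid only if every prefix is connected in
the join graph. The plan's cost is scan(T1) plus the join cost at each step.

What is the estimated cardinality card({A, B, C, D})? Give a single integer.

Tables in S: A(60), B(200), C(250), D(40)
Edges inside S: A-C(d=10), A-B(d=10), A-D(d=10)
numerator = 60 * 200 * 250 * 40 = 120000000
denominator = 10 * 10 * 10 = 1000
card(S) = 120000000 / 1000 = 120000

120000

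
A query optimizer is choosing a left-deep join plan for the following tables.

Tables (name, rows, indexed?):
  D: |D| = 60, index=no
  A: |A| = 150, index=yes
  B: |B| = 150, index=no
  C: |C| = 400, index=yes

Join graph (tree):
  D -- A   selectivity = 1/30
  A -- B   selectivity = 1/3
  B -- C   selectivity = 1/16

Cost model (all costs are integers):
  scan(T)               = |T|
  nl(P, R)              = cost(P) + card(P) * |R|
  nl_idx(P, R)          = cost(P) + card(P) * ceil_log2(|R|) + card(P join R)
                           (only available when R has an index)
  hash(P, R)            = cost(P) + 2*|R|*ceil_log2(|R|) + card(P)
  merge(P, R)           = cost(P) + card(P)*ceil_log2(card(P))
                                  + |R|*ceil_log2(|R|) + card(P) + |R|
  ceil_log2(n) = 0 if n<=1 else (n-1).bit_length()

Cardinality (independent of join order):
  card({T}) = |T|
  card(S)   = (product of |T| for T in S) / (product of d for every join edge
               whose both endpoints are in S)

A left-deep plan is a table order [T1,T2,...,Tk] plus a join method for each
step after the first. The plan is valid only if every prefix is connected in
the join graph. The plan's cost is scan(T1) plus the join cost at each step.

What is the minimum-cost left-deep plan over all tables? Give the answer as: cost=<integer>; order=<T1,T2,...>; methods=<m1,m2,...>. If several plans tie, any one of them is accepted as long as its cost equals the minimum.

Selinger DP (subsets sized 1..n):
  {D}: scan cost=60, card=60
  {A}: scan cost=150, card=150
  {B}: scan cost=150, card=150
  {C}: scan cost=400, card=400
  {AD}: card=300; try (A,nl_idx)→840, (D,hash)→1020, (A,merge)→1830, (D,merge)→1920, (A,hash)→2520, (A,nl)→9060 …(+1); best=840 via (A,nl_idx)
  {AB}: card=7500; try (B,hash)→2700, (A,hash)→2700, (B,merge)→2850, (A,merge)→2850, (A,nl_idx)→8850, (B,nl)→22650 …(+1); best=2700 via (B,hash)
  {BC}: card=3750; try (B,hash)→3200, (C,nl_idx)→5250, (C,merge)→5500, (B,merge)→5750, (C,hash)→7500, (C,nl)→60150 …(+1); best=3200 via (B,hash)
  {ABD}: card=15000; try (B,hash)→3540, (B,merge)→5190, (D,hash)→10920, (B,nl)→45840, (D,merge)→108120, (D,nl)→452700; best=3540 via (B,hash)
  {ABC}: card=187500; try (A,hash)→9350, (C,hash)→17400, (A,merge)→53300, (C,merge)→111700, (A,nl_idx)→220700, (C,nl_idx)→257700 …(+2); best=9350 via (A,hash)
  {ABCD}: card=375000; try (C,hash)→25740, (D,hash)→197570, (C,merge)→232540, (C,nl_idx)→513540, (D,merge)→3572270, (C,nl)→6003540 …(+1); best=25740 via (C,hash)

cost=25740; order=D,A,B,C; methods=nl_idx,hash,hash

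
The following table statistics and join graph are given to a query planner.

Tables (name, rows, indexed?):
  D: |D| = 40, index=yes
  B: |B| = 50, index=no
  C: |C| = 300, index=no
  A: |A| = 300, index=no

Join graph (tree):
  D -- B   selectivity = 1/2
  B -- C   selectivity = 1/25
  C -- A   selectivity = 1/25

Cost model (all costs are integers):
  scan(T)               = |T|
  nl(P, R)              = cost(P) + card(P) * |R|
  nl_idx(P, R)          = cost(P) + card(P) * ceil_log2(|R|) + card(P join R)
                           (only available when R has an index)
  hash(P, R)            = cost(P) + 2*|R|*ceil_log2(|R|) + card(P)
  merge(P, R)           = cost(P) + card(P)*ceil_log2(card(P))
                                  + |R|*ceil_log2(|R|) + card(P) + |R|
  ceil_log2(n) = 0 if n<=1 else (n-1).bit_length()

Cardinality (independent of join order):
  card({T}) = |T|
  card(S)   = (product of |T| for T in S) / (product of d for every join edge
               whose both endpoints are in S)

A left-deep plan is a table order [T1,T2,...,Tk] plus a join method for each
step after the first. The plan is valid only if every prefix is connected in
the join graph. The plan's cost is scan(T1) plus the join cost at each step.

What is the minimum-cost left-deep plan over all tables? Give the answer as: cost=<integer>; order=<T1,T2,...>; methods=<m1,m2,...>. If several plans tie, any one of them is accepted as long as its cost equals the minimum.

cost=14880; order=C,B,A,D; methods=hash,hash,hash

Selinger DP (subsets sized 1..n):
  {D}: scan cost=40, card=40
  {B}: scan cost=50, card=50
  {C}: scan cost=300, card=300
  {A}: scan cost=300, card=300
  {BD}: card=1000; try (D,hash)→580, (B,merge)→670, (D,merge)→680, (B,hash)→680, (D,nl_idx)→1350, (B,nl)→2040 …(+1); best=580 via (D,hash)
  {BC}: card=600; try (B,hash)→1200, (C,merge)→3400, (B,merge)→3650, (C,hash)→5500, (C,nl)→15050, (B,nl)→15300; best=1200 via (B,hash)
  {AC}: card=3600; try (C,hash)→6000, (A,hash)→6000, (C,merge)→6300, (A,merge)→6300, (C,nl)→90300, (A,nl)→90300; best=6000 via (C,hash)
  {BCD}: card=12000; try (D,hash)→2280, (C,hash)→6980, (D,merge)→8080, (C,merge)→14580, (D,nl_idx)→16800, (D,nl)→25200 …(+1); best=2280 via (D,hash)
  {ABC}: card=7200; try (A,hash)→7200, (B,hash)→10200, (A,merge)→10800, (B,merge)→53150, (A,nl)→181200, (B,nl)→186000; best=7200 via (A,hash)
  {ABCD}: card=144000; try (D,hash)→14880, (A,hash)→19680, (D,merge)→108280, (A,merge)→185280, (D,nl_idx)→194400, (D,nl)→295200 …(+1); best=14880 via (D,hash)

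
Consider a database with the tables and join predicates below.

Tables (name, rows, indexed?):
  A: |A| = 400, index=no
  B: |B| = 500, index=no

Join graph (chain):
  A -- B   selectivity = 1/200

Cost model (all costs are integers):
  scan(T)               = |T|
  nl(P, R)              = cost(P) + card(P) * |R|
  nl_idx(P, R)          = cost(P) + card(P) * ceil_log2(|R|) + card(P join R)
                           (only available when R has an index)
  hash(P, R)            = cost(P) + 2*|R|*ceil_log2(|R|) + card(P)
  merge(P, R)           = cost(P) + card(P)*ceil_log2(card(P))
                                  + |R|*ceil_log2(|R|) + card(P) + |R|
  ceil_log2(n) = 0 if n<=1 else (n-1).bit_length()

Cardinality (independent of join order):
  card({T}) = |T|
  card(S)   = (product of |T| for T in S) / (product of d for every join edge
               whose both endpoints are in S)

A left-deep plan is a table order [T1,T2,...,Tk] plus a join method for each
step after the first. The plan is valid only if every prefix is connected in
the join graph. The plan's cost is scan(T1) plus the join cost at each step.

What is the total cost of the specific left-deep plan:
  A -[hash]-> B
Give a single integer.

9800

step 1: scan A: cost=400, card=400
step 2: join B via hash
    card(P join B) = 400*500/(200) = 1000
    cost = 400 + 2*500*9 + 400 = 9800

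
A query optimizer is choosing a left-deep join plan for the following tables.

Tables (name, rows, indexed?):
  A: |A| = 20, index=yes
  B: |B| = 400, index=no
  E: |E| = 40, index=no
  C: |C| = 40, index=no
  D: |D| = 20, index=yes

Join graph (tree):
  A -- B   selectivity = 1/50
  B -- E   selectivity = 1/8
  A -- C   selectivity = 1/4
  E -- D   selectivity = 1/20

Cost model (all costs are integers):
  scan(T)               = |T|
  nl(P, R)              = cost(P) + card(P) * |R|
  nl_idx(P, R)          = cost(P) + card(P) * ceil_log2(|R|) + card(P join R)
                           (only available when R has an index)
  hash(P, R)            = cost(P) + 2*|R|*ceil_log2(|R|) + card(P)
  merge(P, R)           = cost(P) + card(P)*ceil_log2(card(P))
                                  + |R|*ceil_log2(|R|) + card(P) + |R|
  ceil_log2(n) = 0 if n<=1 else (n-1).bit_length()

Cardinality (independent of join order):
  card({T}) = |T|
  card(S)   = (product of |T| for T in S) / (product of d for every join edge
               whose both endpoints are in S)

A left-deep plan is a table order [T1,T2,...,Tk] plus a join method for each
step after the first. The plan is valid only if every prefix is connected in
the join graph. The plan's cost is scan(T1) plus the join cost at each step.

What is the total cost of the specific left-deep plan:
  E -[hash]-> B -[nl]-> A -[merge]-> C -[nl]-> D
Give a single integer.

step 1: scan E: cost=40, card=40
step 2: join B via hash
    card(P join B) = 40*400/(8) = 2000
    cost = 40 + 2*400*9 + 40 = 7280
step 3: join A via nl
    card(P join A) = 2000*20/(50) = 800
    cost = 7280 + 2000*20 = 47280
step 4: join C via merge
    card(P join C) = 800*40/(4) = 8000
    cost = 47280 + 800*10 + 40*6 + 800 + 40 = 56360
step 5: join D via nl
    card(P join D) = 8000*20/(20) = 8000
    cost = 56360 + 8000*20 = 216360

216360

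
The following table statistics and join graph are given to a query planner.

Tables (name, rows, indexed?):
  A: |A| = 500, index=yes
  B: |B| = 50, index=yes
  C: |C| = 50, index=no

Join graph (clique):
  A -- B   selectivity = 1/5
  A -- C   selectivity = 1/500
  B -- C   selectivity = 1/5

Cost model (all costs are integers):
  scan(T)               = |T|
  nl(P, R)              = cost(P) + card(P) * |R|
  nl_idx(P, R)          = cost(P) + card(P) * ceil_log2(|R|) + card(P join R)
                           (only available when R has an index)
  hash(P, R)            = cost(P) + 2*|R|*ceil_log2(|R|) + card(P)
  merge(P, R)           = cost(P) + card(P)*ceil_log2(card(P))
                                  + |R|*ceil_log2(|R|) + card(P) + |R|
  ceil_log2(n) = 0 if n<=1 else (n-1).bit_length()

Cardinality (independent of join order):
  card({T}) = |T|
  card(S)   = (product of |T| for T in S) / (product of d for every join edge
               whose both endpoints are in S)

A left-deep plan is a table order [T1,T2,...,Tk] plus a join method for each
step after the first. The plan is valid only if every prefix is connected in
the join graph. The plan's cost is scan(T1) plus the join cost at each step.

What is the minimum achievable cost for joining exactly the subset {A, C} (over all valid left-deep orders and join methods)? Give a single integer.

Selinger DP over subsets of {A,C}:
  {A}: scan cost=500, card=500
  {C}: scan cost=50, card=50
  {AC}: card=50; try (A,nl_idx)→550, (C,hash)→1600, (A,merge)→5400, (C,merge)→5850, (A,hash)→9100, (A,nl)→25050 …(+1); best=550 via (A,nl_idx)

550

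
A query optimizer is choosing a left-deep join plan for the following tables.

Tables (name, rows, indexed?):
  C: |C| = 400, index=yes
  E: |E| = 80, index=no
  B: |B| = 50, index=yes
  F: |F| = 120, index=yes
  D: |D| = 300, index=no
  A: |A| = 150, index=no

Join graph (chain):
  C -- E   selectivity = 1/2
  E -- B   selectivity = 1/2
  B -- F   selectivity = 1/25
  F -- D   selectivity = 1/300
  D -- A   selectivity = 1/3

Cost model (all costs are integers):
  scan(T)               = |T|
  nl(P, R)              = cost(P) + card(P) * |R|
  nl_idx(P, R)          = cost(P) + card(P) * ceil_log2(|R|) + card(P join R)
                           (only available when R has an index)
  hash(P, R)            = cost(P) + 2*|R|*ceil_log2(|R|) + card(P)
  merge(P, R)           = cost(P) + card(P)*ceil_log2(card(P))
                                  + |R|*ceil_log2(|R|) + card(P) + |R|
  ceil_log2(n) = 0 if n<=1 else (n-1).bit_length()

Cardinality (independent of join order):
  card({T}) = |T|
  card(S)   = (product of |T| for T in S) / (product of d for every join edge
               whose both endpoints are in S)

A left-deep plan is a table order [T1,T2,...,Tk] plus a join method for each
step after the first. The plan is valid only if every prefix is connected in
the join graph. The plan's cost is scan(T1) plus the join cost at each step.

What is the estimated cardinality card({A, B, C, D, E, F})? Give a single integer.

Tables in S: A(150), B(50), C(400), D(300), E(80), F(120)
Edges inside S: C-E(d=2), E-B(d=2), B-F(d=25), F-D(d=300), D-A(d=3)
numerator = 150 * 50 * 400 * 300 * 80 * 120 = 8640000000000
denominator = 2 * 2 * 25 * 300 * 3 = 90000
card(S) = 8640000000000 / 90000 = 96000000

96000000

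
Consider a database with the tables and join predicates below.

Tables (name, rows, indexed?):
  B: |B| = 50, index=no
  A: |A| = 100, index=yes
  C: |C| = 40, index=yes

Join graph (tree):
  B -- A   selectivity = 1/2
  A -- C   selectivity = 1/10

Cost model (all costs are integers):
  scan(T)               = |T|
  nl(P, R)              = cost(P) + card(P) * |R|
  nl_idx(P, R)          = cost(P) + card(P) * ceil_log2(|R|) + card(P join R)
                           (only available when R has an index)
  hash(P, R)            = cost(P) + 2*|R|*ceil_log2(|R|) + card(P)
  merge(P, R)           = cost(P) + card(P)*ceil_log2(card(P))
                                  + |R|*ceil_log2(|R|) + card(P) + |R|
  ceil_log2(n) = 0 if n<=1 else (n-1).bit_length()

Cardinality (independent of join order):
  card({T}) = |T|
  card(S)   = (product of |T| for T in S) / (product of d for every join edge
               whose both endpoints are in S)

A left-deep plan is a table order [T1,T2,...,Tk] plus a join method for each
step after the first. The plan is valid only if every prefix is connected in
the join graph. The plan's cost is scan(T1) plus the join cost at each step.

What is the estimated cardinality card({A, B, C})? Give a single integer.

10000

Tables in S: A(100), B(50), C(40)
Edges inside S: B-A(d=2), A-C(d=10)
numerator = 100 * 50 * 40 = 200000
denominator = 2 * 10 = 20
card(S) = 200000 / 20 = 10000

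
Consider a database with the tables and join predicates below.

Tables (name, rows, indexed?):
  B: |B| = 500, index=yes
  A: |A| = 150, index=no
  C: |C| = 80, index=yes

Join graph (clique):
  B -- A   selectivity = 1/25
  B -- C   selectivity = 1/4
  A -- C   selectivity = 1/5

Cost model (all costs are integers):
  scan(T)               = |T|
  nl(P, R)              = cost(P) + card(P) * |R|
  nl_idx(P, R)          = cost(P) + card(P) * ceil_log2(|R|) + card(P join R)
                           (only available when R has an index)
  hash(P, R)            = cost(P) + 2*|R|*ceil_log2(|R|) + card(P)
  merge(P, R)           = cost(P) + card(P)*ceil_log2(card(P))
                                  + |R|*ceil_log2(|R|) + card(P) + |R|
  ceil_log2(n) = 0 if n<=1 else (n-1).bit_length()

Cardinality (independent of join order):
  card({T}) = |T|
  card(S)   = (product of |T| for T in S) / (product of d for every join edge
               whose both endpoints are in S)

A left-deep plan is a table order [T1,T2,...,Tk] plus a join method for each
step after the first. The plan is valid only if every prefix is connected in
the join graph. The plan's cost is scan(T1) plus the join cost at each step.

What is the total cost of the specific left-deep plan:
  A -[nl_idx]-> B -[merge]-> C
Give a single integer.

44140

step 1: scan A: cost=150, card=150
step 2: join B via nl_idx
    card(P join B) = 150*500/(25) = 3000
    cost = 150 + 150*9 + 3000 = 4500
step 3: join C via merge
    card(P join C) = 3000*80/(4*5) = 12000
    cost = 4500 + 3000*12 + 80*7 + 3000 + 80 = 44140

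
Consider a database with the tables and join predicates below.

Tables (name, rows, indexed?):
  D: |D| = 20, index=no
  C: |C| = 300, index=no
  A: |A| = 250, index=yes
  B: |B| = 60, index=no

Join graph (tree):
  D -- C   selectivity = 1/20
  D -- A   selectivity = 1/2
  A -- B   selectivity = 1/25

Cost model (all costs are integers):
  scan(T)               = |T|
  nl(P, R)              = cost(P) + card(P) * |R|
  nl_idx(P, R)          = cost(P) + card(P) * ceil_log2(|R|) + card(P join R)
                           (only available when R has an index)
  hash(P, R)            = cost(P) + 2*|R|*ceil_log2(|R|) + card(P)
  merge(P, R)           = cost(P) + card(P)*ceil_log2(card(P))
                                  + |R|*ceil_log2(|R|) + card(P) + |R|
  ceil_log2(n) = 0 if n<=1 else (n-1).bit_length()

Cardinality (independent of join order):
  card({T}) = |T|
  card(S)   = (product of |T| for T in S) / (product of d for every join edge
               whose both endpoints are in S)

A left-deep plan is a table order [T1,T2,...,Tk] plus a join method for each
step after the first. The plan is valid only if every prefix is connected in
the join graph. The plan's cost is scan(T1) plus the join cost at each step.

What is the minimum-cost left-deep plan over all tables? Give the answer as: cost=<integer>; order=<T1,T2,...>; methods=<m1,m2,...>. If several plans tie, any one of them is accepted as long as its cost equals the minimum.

cost=13340; order=B,A,D,C; methods=nl_idx,hash,hash

Selinger DP (subsets sized 1..n):
  {D}: scan cost=20, card=20
  {C}: scan cost=300, card=300
  {A}: scan cost=250, card=250
  {B}: scan cost=60, card=60
  {CD}: card=300; try (D,hash)→800, (C,merge)→3140, (D,merge)→3420, (C,hash)→5440, (C,nl)→6020, (D,nl)→6300; best=800 via (D,hash)
  {AD}: card=2500; try (D,hash)→700, (A,merge)→2390, (D,merge)→2620, (A,nl_idx)→2680, (A,hash)→4040, (A,nl)→5020 …(+1); best=700 via (D,hash)
  {AB}: card=600; try (A,nl_idx)→1140, (B,hash)→1220, (A,merge)→2730, (B,merge)→2920, (A,hash)→4120, (A,nl)→15060 …(+1); best=1140 via (A,nl_idx)
  {ACD}: card=37500; try (A,hash)→5100, (A,merge)→6050, (C,hash)→8600, (C,merge)→36200, (A,nl_idx)→40700, (A,nl)→75800 …(+1); best=5100 via (A,hash)
  {ABD}: card=6000; try (D,hash)→1940, (B,hash)→3920, (D,merge)→7860, (D,nl)→13140, (B,merge)→33620, (B,nl)→150700; best=1940 via (D,hash)
  {ABCD}: card=90000; try (C,hash)→13340, (B,hash)→43320, (C,merge)→88940, (B,merge)→643020, (C,nl)→1801940, (B,nl)→2255100; best=13340 via (C,hash)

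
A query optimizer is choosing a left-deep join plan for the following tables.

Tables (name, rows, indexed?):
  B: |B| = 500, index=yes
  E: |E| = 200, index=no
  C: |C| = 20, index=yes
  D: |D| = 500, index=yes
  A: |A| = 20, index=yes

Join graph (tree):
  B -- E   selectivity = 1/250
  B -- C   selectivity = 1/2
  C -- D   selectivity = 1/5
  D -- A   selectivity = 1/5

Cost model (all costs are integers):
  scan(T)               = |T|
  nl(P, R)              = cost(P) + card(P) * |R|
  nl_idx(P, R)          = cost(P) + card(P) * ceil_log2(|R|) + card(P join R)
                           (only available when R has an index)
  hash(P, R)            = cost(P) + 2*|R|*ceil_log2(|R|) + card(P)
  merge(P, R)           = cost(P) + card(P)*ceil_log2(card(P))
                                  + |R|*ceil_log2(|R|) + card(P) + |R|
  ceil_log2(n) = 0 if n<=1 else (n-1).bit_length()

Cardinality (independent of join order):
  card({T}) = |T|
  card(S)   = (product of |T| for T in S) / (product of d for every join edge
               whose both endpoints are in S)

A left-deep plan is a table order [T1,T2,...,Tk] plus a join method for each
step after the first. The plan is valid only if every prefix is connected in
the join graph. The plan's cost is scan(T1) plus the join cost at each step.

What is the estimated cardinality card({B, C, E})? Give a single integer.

Tables in S: B(500), C(20), E(200)
Edges inside S: B-E(d=250), B-C(d=2)
numerator = 500 * 20 * 200 = 2000000
denominator = 250 * 2 = 500
card(S) = 2000000 / 500 = 4000

4000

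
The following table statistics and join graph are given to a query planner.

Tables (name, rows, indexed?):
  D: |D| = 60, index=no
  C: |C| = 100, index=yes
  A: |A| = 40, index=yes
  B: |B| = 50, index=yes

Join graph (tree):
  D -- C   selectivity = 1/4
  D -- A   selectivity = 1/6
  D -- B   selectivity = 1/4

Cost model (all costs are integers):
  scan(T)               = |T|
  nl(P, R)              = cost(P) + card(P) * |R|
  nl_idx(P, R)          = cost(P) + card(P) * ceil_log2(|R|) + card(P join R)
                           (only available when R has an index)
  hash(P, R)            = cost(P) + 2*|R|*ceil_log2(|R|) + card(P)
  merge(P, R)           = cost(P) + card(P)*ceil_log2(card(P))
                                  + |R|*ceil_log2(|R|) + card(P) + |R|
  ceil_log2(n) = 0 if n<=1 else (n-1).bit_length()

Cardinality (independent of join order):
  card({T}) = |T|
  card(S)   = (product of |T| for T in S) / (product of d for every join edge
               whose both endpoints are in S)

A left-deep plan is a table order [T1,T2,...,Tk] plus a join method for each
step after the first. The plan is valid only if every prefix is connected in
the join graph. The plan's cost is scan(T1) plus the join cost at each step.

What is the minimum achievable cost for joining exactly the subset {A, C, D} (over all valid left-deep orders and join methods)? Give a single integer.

Selinger DP over subsets of {A,C,D}:
  {D}: scan cost=60, card=60
  {C}: scan cost=100, card=100
  {A}: scan cost=40, card=40
  {CD}: card=1500; try (D,hash)→920, (C,merge)→1280, (D,merge)→1320, (C,hash)→1520, (C,nl_idx)→1980, (C,nl)→6060 …(+1); best=920 via (D,hash)
  {AD}: card=400; try (A,hash)→600, (D,merge)→740, (A,merge)→760, (D,hash)→800, (A,nl_idx)→820, (D,nl)→2440 …(+1); best=600 via (A,hash)
  {ACD}: card=10000; try (C,hash)→2400, (A,hash)→2900, (C,merge)→5400, (C,nl_idx)→13400, (A,merge)→19200, (A,nl_idx)→19920 …(+2); best=2400 via (C,hash)

2400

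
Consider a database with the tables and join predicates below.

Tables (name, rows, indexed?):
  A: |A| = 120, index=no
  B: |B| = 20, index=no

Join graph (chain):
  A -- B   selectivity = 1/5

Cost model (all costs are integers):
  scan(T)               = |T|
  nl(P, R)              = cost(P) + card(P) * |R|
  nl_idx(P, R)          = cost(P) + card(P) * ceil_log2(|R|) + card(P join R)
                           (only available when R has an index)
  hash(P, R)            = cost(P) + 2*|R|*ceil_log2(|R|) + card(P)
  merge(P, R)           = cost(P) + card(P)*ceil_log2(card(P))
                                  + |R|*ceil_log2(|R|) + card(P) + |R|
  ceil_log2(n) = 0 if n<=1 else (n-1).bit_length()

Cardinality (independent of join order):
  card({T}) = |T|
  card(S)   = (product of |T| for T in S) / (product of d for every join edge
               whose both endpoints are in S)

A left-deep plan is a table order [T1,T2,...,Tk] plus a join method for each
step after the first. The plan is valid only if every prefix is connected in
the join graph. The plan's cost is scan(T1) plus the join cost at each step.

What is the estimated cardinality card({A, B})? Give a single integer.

480

Tables in S: A(120), B(20)
Edges inside S: A-B(d=5)
numerator = 120 * 20 = 2400
denominator = 5 = 5
card(S) = 2400 / 5 = 480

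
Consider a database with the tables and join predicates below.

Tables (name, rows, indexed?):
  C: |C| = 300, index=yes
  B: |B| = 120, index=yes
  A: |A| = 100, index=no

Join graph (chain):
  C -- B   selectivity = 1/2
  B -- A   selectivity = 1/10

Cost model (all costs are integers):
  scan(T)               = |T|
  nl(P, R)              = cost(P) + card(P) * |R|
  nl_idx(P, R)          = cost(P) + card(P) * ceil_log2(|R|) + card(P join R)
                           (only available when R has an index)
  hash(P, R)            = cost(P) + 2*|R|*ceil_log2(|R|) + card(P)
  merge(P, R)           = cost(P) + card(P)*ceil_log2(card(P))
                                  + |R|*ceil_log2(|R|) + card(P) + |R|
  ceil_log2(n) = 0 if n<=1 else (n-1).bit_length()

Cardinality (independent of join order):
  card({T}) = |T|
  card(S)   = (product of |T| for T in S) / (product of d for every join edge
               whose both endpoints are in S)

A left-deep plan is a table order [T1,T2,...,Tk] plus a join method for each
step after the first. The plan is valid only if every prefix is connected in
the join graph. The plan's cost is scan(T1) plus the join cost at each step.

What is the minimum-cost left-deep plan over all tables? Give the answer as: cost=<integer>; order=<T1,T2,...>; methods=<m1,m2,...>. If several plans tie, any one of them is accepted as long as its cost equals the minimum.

Selinger DP (subsets sized 1..n):
  {C}: scan cost=300, card=300
  {B}: scan cost=120, card=120
  {A}: scan cost=100, card=100
  {BC}: card=18000; try (B,hash)→2280, (C,merge)→4080, (B,merge)→4260, (C,hash)→5640, (C,nl_idx)→19200, (B,nl_idx)→20400 …(+2); best=2280 via (B,hash)
  {AB}: card=1200; try (A,hash)→1640, (B,merge)→1860, (B,hash)→1880, (A,merge)→1880, (B,nl_idx)→2000, (B,nl)→12100 …(+1); best=1640 via (A,hash)
  {ABC}: card=180000; try (C,hash)→8240, (C,merge)→19040, (A,hash)→21680, (C,nl_idx)→192440, (A,merge)→291080, (C,nl)→361640 …(+1); best=8240 via (C,hash)

cost=8240; order=B,A,C; methods=hash,hash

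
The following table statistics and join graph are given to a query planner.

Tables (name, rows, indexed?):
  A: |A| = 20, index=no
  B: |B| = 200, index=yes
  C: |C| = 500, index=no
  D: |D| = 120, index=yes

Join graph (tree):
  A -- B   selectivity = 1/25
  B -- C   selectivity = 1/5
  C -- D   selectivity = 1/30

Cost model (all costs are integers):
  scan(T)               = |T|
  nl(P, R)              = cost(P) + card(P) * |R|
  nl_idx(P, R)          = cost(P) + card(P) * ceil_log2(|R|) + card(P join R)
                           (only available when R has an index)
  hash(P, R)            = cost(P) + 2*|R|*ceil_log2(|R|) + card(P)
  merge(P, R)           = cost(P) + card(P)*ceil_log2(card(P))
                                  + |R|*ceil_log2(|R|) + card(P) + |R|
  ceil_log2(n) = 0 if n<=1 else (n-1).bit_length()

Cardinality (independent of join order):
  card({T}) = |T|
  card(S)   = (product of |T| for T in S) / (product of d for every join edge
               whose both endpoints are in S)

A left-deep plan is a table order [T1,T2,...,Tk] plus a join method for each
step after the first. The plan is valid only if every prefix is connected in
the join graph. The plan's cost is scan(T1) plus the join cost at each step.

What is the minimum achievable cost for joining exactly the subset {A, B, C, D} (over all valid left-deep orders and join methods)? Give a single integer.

24460

Selinger DP over subsets of {A,B,C,D}:
  {A}: scan cost=20, card=20
  {B}: scan cost=200, card=200
  {C}: scan cost=500, card=500
  {D}: scan cost=120, card=120
  {AB}: card=160; try (B,nl_idx)→340, (A,hash)→600, (B,merge)→1940, (A,merge)→2120, (B,hash)→3240, (B,nl)→4020 …(+1); best=340 via (B,nl_idx)
  {BC}: card=20000; try (B,hash)→4200, (C,merge)→7000, (B,merge)→7300, (C,hash)→9400, (B,nl_idx)→24500, (C,nl)→100200 …(+1); best=4200 via (B,hash)
  {CD}: card=2000; try (D,hash)→2680, (D,nl_idx)→6000, (C,merge)→6080, (D,merge)→6460, (C,hash)→9240, (C,nl)→60120 …(+1); best=2680 via (D,hash)
  {ABC}: card=16000; try (C,merge)→6780, (C,hash)→9500, (A,hash)→24400, (C,nl)→80340, (A,merge)→324320, (A,nl)→404200; best=6780 via (C,merge)
  {BCD}: card=80000; try (B,hash)→7880, (D,hash)→25880, (B,merge)→28480, (B,nl_idx)→98680, (D,nl_idx)→224200, (D,merge)→325160 …(+2); best=7880 via (B,hash)
  {ABCD}: card=64000; try (D,hash)→24460, (A,hash)→88080, (D,nl_idx)→182780, (D,merge)→247740, (A,merge)→1448000, (A,nl)→1607880 …(+1); best=24460 via (D,hash)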